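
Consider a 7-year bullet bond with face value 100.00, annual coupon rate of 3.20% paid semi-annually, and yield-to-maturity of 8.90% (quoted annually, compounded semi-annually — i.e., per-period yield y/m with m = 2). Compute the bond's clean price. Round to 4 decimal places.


Answer: Price = 70.7701

Derivation:
Coupon per period c = face * coupon_rate / m = 1.600000
Periods per year m = 2; per-period yield y/m = 0.044500
Number of cashflows N = 14
Cashflows (t years, CF_t, discount factor 1/(1+y/m)^(m*t), PV):
  t = 0.5000: CF_t = 1.600000, DF = 0.957396, PV = 1.531833
  t = 1.0000: CF_t = 1.600000, DF = 0.916607, PV = 1.466571
  t = 1.5000: CF_t = 1.600000, DF = 0.877556, PV = 1.404089
  t = 2.0000: CF_t = 1.600000, DF = 0.840168, PV = 1.344269
  t = 2.5000: CF_t = 1.600000, DF = 0.804374, PV = 1.286998
  t = 3.0000: CF_t = 1.600000, DF = 0.770104, PV = 1.232166
  t = 3.5000: CF_t = 1.600000, DF = 0.737294, PV = 1.179671
  t = 4.0000: CF_t = 1.600000, DF = 0.705883, PV = 1.129412
  t = 4.5000: CF_t = 1.600000, DF = 0.675809, PV = 1.081294
  t = 5.0000: CF_t = 1.600000, DF = 0.647017, PV = 1.035227
  t = 5.5000: CF_t = 1.600000, DF = 0.619451, PV = 0.991122
  t = 6.0000: CF_t = 1.600000, DF = 0.593060, PV = 0.948896
  t = 6.5000: CF_t = 1.600000, DF = 0.567793, PV = 0.908469
  t = 7.0000: CF_t = 101.600000, DF = 0.543603, PV = 55.230057
Price P = sum_t PV_t = 70.770075


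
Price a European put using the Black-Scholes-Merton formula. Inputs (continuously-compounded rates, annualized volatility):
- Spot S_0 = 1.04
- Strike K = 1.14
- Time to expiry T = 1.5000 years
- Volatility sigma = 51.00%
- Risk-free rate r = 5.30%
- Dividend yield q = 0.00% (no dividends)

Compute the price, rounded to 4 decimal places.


Answer: Price = 0.2631

Derivation:
d1 = (ln(S/K) + (r - q + 0.5*sigma^2) * T) / (sigma * sqrt(T)) = 0.29260588
d2 = d1 - sigma * sqrt(T) = -0.33201400
exp(-rT) = 0.92357802; exp(-qT) = 1.00000000
P = K * exp(-rT) * N(-d2) - S_0 * exp(-qT) * N(-d1)
N(-d1) = 0.38491171; N(-d2) = 0.63006066
P = 1.1400 * 0.92357802 * 0.63006066 - 1.0400 * 1.00000000 * 0.38491171 = 0.2631


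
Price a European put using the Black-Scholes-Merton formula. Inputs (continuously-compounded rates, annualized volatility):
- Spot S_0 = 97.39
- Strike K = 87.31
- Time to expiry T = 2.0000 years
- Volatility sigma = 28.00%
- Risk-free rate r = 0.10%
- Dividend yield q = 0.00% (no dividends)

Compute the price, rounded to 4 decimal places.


d1 = (ln(S/K) + (r - q + 0.5*sigma^2) * T) / (sigma * sqrt(T)) = 0.47896012
d2 = d1 - sigma * sqrt(T) = 0.08298032
exp(-rT) = 0.99800200; exp(-qT) = 1.00000000
P = K * exp(-rT) * N(-d2) - S_0 * exp(-qT) * N(-d1)
N(-d1) = 0.31598350; N(-d2) = 0.46693359
P = 87.3100 * 0.99800200 * 0.46693359 - 97.3900 * 1.00000000 * 0.31598350 = 9.9129

Answer: Price = 9.9129


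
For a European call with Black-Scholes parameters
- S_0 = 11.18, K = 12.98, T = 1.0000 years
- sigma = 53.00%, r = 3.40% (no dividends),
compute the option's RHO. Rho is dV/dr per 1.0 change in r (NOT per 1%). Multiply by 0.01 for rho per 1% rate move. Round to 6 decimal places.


Answer: Rho = 3.948506

Derivation:
d1 = 0.0474844461; d2 = -0.4825155539
phi(d1) = 0.3984927718; exp(-qT) = 1.0000000000; exp(-rT) = 0.9665715046
N(d2) = 0.3147198760
Rho = K*T*exp(-rT)*N(d2) = 12.9800 * 1.0000 * 0.9665715046 * 0.3147198760 = 3.948506


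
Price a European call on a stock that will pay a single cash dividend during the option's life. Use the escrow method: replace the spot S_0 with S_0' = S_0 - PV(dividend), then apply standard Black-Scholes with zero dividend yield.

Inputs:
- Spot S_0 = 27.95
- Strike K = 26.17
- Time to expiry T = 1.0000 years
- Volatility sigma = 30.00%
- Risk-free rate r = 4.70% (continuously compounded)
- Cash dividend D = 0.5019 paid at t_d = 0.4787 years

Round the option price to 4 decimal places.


PV(D) = D * exp(-r * t_d) = 0.5019 * 0.97775231 = 0.49073389
S_0' = S_0 - PV(D) = 27.9500 - 0.49073389 = 27.45926611
d1 = (ln(S_0'/K) + (r + sigma^2/2)*T) / (sigma*sqrt(T)) = 0.46696653
d2 = d1 - sigma*sqrt(T) = 0.16696653
exp(-rT) = 0.95408740
N(d1) = 0.67973809; N(d2) = 0.56630181
C = S_0' * N(d1) - K * exp(-rT) * N(d2) = 27.45926611 * 0.67973809 - 26.1700 * 0.95408740 * 0.56630181 = 4.5254

Answer: Price = 4.5254


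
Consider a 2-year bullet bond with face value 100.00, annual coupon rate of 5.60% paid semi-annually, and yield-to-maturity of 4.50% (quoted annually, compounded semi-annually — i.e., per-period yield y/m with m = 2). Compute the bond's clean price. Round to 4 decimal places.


Answer: Price = 102.0816

Derivation:
Coupon per period c = face * coupon_rate / m = 2.800000
Periods per year m = 2; per-period yield y/m = 0.022500
Number of cashflows N = 4
Cashflows (t years, CF_t, discount factor 1/(1+y/m)^(m*t), PV):
  t = 0.5000: CF_t = 2.800000, DF = 0.977995, PV = 2.738386
  t = 1.0000: CF_t = 2.800000, DF = 0.956474, PV = 2.678128
  t = 1.5000: CF_t = 2.800000, DF = 0.935427, PV = 2.619196
  t = 2.0000: CF_t = 102.800000, DF = 0.914843, PV = 94.045896
Price P = sum_t PV_t = 102.081607


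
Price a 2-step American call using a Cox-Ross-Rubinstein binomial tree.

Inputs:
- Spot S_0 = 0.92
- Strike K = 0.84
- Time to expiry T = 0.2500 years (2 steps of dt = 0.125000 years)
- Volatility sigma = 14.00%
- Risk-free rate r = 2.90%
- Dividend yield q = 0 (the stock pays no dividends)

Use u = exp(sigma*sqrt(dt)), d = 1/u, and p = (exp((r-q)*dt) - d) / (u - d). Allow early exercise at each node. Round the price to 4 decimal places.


Answer: Price = V(0,0) = 0.0876

Derivation:
dt = T/N = 0.125000
u = exp(sigma*sqrt(dt)) = 1.050743; d = 1/u = 0.951708
p = (exp((r-q)*dt) - d) / (u - d) = 0.524298
Discount per step: exp(-r*dt) = 0.996382
Stock lattice S(k, i) with i counting down-moves:
  k=0: S(0,0) = 0.9200
  k=1: S(1,0) = 0.9667; S(1,1) = 0.8756
  k=2: S(2,0) = 1.0157; S(2,1) = 0.9200; S(2,2) = 0.8333
Terminal payoffs V(N, i) = max(S_T - K, 0):
  V(2,0) = 0.175736; V(2,1) = 0.080000; V(2,2) = 0.000000
Backward induction: V(k, i) = exp(-r*dt) * [p * V(k+1, i) + (1-p) * V(k+1, i+1)]; then take max(V_cont, immediate exercise) for American.
  V(1,0) = exp(-r*dt) * [p*0.175736 + (1-p)*0.080000] = 0.129723; exercise = 0.126684; V(1,0) = max -> 0.129723
  V(1,1) = exp(-r*dt) * [p*0.080000 + (1-p)*0.000000] = 0.041792; exercise = 0.035571; V(1,1) = max -> 0.041792
  V(0,0) = exp(-r*dt) * [p*0.129723 + (1-p)*0.041792] = 0.087576; exercise = 0.080000; V(0,0) = max -> 0.087576


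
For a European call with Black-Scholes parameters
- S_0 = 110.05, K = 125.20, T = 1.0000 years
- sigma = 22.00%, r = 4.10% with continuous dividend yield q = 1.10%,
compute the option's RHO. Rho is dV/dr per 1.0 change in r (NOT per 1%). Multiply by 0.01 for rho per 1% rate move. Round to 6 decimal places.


Answer: Rho = 34.582020

Derivation:
d1 = -0.3398984122; d2 = -0.5598984122
phi(d1) = 0.3765501656; exp(-qT) = 0.9890602788; exp(-rT) = 0.9598291299
N(d2) = 0.2877743659
Rho = K*T*exp(-rT)*N(d2) = 125.2000 * 1.0000 * 0.9598291299 * 0.2877743659 = 34.582020


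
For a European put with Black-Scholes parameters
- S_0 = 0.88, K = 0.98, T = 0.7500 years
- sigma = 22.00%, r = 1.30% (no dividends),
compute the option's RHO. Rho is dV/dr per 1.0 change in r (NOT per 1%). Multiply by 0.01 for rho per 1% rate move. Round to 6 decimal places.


d1 = -0.4184774585; d2 = -0.6090030473
phi(d1) = 0.3654958973; exp(-qT) = 1.0000000000; exp(-rT) = 0.9902973771
N(-d2) = 0.7287387905
Rho = -K*T*exp(-rT)*N(-d2) = -0.9800 * 0.7500 * 0.9902973771 * 0.7287387905 = -0.530426

Answer: Rho = -0.530426


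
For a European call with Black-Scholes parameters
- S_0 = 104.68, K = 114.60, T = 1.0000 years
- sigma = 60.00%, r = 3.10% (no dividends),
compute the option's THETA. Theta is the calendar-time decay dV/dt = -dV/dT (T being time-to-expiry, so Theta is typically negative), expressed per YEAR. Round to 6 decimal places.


d1 = 0.2007671223; d2 = -0.3992328777
phi(d1) = 0.3909825880; exp(-qT) = 1.0000000000; exp(-rT) = 0.9694755731
Theta = -S*exp(-qT)*phi(d1)*sigma/(2*sqrt(T)) - r*K*exp(-rT)*N(d2) + q*S*exp(-qT)*N(d1)
N(d1) = 0.5795596640; N(d2) = 0.3448608099; sqrt(T) = 1.0000000000
Term 1 = -104.6800 * 1.0000000000 * 0.3909825880 * 0.6000 / (2 * 1.0000000000) = -12.2784171936
Term 2 = -0.0310 * 114.6000 * 0.9694755731 * 0.3448608099 = -1.1877554349
Term 3 = 0 (no dividend yield, q = 0)
Theta = -12.2784171936 + (-1.1877554349) + (0.0000000000) = -13.466173

Answer: Theta = -13.466173


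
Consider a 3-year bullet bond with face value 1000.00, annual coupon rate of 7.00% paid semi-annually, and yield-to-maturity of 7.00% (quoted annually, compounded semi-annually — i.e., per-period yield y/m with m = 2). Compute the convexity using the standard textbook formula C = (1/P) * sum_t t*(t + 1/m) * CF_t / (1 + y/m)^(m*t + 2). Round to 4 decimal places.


Answer: Convexity = 8.7515

Derivation:
Coupon per period c = face * coupon_rate / m = 35.000000
Periods per year m = 2; per-period yield y/m = 0.035000
Number of cashflows N = 6
Cashflows (t years, CF_t, discount factor 1/(1+y/m)^(m*t), PV):
  t = 0.5000: CF_t = 35.000000, DF = 0.966184, PV = 33.816425
  t = 1.0000: CF_t = 35.000000, DF = 0.933511, PV = 32.672875
  t = 1.5000: CF_t = 35.000000, DF = 0.901943, PV = 31.567995
  t = 2.0000: CF_t = 35.000000, DF = 0.871442, PV = 30.500478
  t = 2.5000: CF_t = 35.000000, DF = 0.841973, PV = 29.469061
  t = 3.0000: CF_t = 1035.000000, DF = 0.813501, PV = 841.973167
Price P = sum_t PV_t = 1000.000000
Convexity numerator sum_t t*(t + 1/m) * CF_t / (1+y/m)^(m*t + 2):
  t = 0.5000: term = 15.783997
  t = 1.0000: term = 45.750717
  t = 1.5000: term = 88.407183
  t = 2.0000: term = 142.362613
  t = 2.5000: term = 206.322627
  t = 3.0000: term = 8252.905087
Convexity = (1/P) * sum = 8751.532224 / 1000.000000 = 8.751532


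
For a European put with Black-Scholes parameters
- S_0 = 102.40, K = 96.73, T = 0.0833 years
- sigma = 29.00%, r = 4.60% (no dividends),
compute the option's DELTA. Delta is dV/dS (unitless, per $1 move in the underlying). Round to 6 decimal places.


d1 = 0.7682009517; d2 = 0.6845019075
phi(d1) = 0.2970054220; exp(-qT) = 1.0000000000; exp(-rT) = 0.9961755320
N(-d1) = 0.2211839041
Delta = -exp(-qT) * N(-d1) = -1.0000000000 * 0.2211839041 = -0.221184

Answer: Delta = -0.221184


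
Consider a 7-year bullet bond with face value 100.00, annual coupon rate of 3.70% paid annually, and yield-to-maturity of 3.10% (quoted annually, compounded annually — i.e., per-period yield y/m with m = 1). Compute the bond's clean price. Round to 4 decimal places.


Answer: Price = 103.7241

Derivation:
Coupon per period c = face * coupon_rate / m = 3.700000
Periods per year m = 1; per-period yield y/m = 0.031000
Number of cashflows N = 7
Cashflows (t years, CF_t, discount factor 1/(1+y/m)^(m*t), PV):
  t = 1.0000: CF_t = 3.700000, DF = 0.969932, PV = 3.588749
  t = 2.0000: CF_t = 3.700000, DF = 0.940768, PV = 3.480843
  t = 3.0000: CF_t = 3.700000, DF = 0.912481, PV = 3.376181
  t = 4.0000: CF_t = 3.700000, DF = 0.885045, PV = 3.274666
  t = 5.0000: CF_t = 3.700000, DF = 0.858434, PV = 3.176204
  t = 6.0000: CF_t = 3.700000, DF = 0.832622, PV = 3.080702
  t = 7.0000: CF_t = 103.700000, DF = 0.807587, PV = 83.746776
Price P = sum_t PV_t = 103.724122


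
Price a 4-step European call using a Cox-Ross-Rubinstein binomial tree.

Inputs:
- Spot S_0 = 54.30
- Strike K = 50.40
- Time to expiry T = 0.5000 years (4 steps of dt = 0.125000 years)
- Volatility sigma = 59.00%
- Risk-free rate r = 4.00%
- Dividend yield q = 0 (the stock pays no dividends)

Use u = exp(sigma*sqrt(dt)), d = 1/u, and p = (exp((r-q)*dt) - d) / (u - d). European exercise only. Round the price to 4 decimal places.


dt = T/N = 0.125000
u = exp(sigma*sqrt(dt)) = 1.231948; d = 1/u = 0.811723
p = (exp((r-q)*dt) - d) / (u - d) = 0.459967
Discount per step: exp(-r*dt) = 0.995012
Stock lattice S(k, i) with i counting down-moves:
  k=0: S(0,0) = 54.3000
  k=1: S(1,0) = 66.8948; S(1,1) = 44.0765
  k=2: S(2,0) = 82.4109; S(2,1) = 54.3000; S(2,2) = 35.7779
  k=3: S(3,0) = 101.5259; S(3,1) = 66.8948; S(3,2) = 44.0765; S(3,3) = 29.0418
  k=4: S(4,0) = 125.0746; S(4,1) = 82.4109; S(4,2) = 54.3000; S(4,3) = 35.7779; S(4,4) = 23.5739
Terminal payoffs V(N, i) = max(S_T - K, 0):
  V(4,0) = 74.674584; V(4,1) = 32.010860; V(4,2) = 3.900000; V(4,3) = 0.000000; V(4,4) = 0.000000
Backward induction: V(k, i) = exp(-r*dt) * [p * V(k+1, i) + (1-p) * V(k+1, i+1)].
  V(3,0) = exp(-r*dt) * [p*74.674584 + (1-p)*32.010860] = 51.377250
  V(3,1) = exp(-r*dt) * [p*32.010860 + (1-p)*3.900000] = 16.746137
  V(3,2) = exp(-r*dt) * [p*3.900000 + (1-p)*0.000000] = 1.784926
  V(3,3) = exp(-r*dt) * [p*0.000000 + (1-p)*0.000000] = 0.000000
  V(2,0) = exp(-r*dt) * [p*51.377250 + (1-p)*16.746137] = 32.512349
  V(2,1) = exp(-r*dt) * [p*16.746137 + (1-p)*1.784926] = 8.623369
  V(2,2) = exp(-r*dt) * [p*1.784926 + (1-p)*0.000000] = 0.816913
  V(1,0) = exp(-r*dt) * [p*32.512349 + (1-p)*8.623369] = 19.513707
  V(1,1) = exp(-r*dt) * [p*8.623369 + (1-p)*0.816913] = 4.385645
  V(0,0) = exp(-r*dt) * [p*19.513707 + (1-p)*4.385645] = 11.287480

Answer: Price = V(0,0) = 11.2875


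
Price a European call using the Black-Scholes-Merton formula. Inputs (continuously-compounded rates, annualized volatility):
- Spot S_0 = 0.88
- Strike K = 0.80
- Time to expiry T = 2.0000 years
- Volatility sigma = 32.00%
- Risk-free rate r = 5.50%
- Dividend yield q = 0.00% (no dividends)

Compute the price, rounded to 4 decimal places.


d1 = (ln(S/K) + (r - q + 0.5*sigma^2) * T) / (sigma * sqrt(T)) = 0.67994986
d2 = d1 - sigma * sqrt(T) = 0.22740152
exp(-rT) = 0.89583414; exp(-qT) = 1.00000000
C = S_0 * exp(-qT) * N(d1) - K * exp(-rT) * N(d2)
N(d1) = 0.75173189; N(d2) = 0.58994423
C = 0.8800 * 1.00000000 * 0.75173189 - 0.8000 * 0.89583414 * 0.58994423 = 0.2387

Answer: Price = 0.2387


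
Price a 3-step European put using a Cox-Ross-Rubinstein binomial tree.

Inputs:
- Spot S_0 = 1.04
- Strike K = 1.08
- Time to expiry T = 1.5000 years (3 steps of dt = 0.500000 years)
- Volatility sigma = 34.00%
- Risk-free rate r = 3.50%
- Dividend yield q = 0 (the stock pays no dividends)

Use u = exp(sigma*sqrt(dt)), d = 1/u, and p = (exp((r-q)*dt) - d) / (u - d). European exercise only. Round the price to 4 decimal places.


dt = T/N = 0.500000
u = exp(sigma*sqrt(dt)) = 1.271778; d = 1/u = 0.786300
p = (exp((r-q)*dt) - d) / (u - d) = 0.476548
Discount per step: exp(-r*dt) = 0.982652
Stock lattice S(k, i) with i counting down-moves:
  k=0: S(0,0) = 1.0400
  k=1: S(1,0) = 1.3226; S(1,1) = 0.8178
  k=2: S(2,0) = 1.6821; S(2,1) = 1.0400; S(2,2) = 0.6430
  k=3: S(3,0) = 2.1393; S(3,1) = 1.3226; S(3,2) = 0.8178; S(3,3) = 0.5056
Terminal payoffs V(N, i) = max(K - S_T, 0):
  V(3,0) = 0.000000; V(3,1) = 0.000000; V(3,2) = 0.262248; V(3,3) = 0.574409
Backward induction: V(k, i) = exp(-r*dt) * [p * V(k+1, i) + (1-p) * V(k+1, i+1)].
  V(2,0) = exp(-r*dt) * [p*0.000000 + (1-p)*0.000000] = 0.000000
  V(2,1) = exp(-r*dt) * [p*0.000000 + (1-p)*0.262248] = 0.134893
  V(2,2) = exp(-r*dt) * [p*0.262248 + (1-p)*0.574409] = 0.418265
  V(1,0) = exp(-r*dt) * [p*0.000000 + (1-p)*0.134893] = 0.069385
  V(1,1) = exp(-r*dt) * [p*0.134893 + (1-p)*0.418265] = 0.278311
  V(0,0) = exp(-r*dt) * [p*0.069385 + (1-p)*0.278311] = 0.175647

Answer: Price = V(0,0) = 0.1756


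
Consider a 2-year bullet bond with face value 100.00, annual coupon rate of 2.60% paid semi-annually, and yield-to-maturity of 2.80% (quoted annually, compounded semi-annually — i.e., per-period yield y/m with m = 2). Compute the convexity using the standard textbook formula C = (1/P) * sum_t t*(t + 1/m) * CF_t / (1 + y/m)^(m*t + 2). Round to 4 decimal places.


Answer: Convexity = 4.7390

Derivation:
Coupon per period c = face * coupon_rate / m = 1.300000
Periods per year m = 2; per-period yield y/m = 0.014000
Number of cashflows N = 4
Cashflows (t years, CF_t, discount factor 1/(1+y/m)^(m*t), PV):
  t = 0.5000: CF_t = 1.300000, DF = 0.986193, PV = 1.282051
  t = 1.0000: CF_t = 1.300000, DF = 0.972577, PV = 1.264350
  t = 1.5000: CF_t = 1.300000, DF = 0.959149, PV = 1.246894
  t = 2.0000: CF_t = 101.300000, DF = 0.945906, PV = 95.820322
Price P = sum_t PV_t = 99.613617
Convexity numerator sum_t t*(t + 1/m) * CF_t / (1+y/m)^(m*t + 2):
  t = 0.5000: term = 0.623447
  t = 1.0000: term = 1.844518
  t = 1.5000: term = 3.638102
  t = 2.0000: term = 465.963308
Convexity = (1/P) * sum = 472.069374 / 99.613617 = 4.739004


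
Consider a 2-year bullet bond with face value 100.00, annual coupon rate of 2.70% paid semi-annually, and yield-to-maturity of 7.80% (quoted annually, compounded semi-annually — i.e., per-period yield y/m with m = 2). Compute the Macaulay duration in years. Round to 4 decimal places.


Answer: Macaulay duration = 1.9581 years

Derivation:
Coupon per period c = face * coupon_rate / m = 1.350000
Periods per year m = 2; per-period yield y/m = 0.039000
Number of cashflows N = 4
Cashflows (t years, CF_t, discount factor 1/(1+y/m)^(m*t), PV):
  t = 0.5000: CF_t = 1.350000, DF = 0.962464, PV = 1.299326
  t = 1.0000: CF_t = 1.350000, DF = 0.926337, PV = 1.250555
  t = 1.5000: CF_t = 1.350000, DF = 0.891566, PV = 1.203614
  t = 2.0000: CF_t = 101.350000, DF = 0.858100, PV = 86.968417
Price P = sum_t PV_t = 90.721911
Macaulay numerator sum_t t * PV_t:
  t * PV_t at t = 0.5000: 0.649663
  t * PV_t at t = 1.0000: 1.250555
  t * PV_t at t = 1.5000: 1.805421
  t * PV_t at t = 2.0000: 173.936833
Macaulay duration D = (sum_t t * PV_t) / P = 177.642471 / 90.721911 = 1.958099


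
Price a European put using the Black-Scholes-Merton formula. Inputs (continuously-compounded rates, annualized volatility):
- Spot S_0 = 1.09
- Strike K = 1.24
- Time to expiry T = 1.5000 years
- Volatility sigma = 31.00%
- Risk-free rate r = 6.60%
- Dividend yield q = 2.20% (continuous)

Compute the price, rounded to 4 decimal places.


Answer: Price = 0.2004

Derivation:
d1 = (ln(S/K) + (r - q + 0.5*sigma^2) * T) / (sigma * sqrt(T)) = 0.02407695
d2 = d1 - sigma * sqrt(T) = -0.35559396
exp(-rT) = 0.90574271; exp(-qT) = 0.96753856
P = K * exp(-rT) * N(-d2) - S_0 * exp(-qT) * N(-d1)
N(-d1) = 0.49039562; N(-d2) = 0.63892767
P = 1.2400 * 0.90574271 * 0.63892767 - 1.0900 * 0.96753856 * 0.49039562 = 0.2004


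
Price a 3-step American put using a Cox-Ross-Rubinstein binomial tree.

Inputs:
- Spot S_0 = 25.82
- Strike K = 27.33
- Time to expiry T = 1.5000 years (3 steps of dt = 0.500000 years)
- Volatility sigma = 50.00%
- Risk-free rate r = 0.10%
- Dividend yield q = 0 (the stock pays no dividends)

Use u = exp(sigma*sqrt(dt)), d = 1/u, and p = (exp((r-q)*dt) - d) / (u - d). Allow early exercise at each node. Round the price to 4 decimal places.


dt = T/N = 0.500000
u = exp(sigma*sqrt(dt)) = 1.424119; d = 1/u = 0.702189
p = (exp((r-q)*dt) - d) / (u - d) = 0.413214
Discount per step: exp(-r*dt) = 0.999500
Stock lattice S(k, i) with i counting down-moves:
  k=0: S(0,0) = 25.8200
  k=1: S(1,0) = 36.7708; S(1,1) = 18.1305
  k=2: S(2,0) = 52.3659; S(2,1) = 25.8200; S(2,2) = 12.7310
  k=3: S(3,0) = 74.5753; S(3,1) = 36.7708; S(3,2) = 18.1305; S(3,3) = 8.9396
Terminal payoffs V(N, i) = max(K - S_T, 0):
  V(3,0) = 0.000000; V(3,1) = 0.000000; V(3,2) = 9.199493; V(3,3) = 18.390415
Backward induction: V(k, i) = exp(-r*dt) * [p * V(k+1, i) + (1-p) * V(k+1, i+1)]; then take max(V_cont, immediate exercise) for American.
  V(2,0) = exp(-r*dt) * [p*0.000000 + (1-p)*0.000000] = 0.000000; exercise = 0.000000; V(2,0) = max -> 0.000000
  V(2,1) = exp(-r*dt) * [p*0.000000 + (1-p)*9.199493] = 5.395437; exercise = 1.510000; V(2,1) = max -> 5.395437
  V(2,2) = exp(-r*dt) * [p*9.199493 + (1-p)*18.390415] = 14.585305; exercise = 14.598966; V(2,2) = max -> 14.598966
  V(1,0) = exp(-r*dt) * [p*0.000000 + (1-p)*5.395437] = 3.164386; exercise = 0.000000; V(1,0) = max -> 3.164386
  V(1,1) = exp(-r*dt) * [p*5.395437 + (1-p)*14.598966] = 10.790545; exercise = 9.199493; V(1,1) = max -> 10.790545
  V(0,0) = exp(-r*dt) * [p*3.164386 + (1-p)*10.790545] = 7.635492; exercise = 1.510000; V(0,0) = max -> 7.635492

Answer: Price = V(0,0) = 7.6355


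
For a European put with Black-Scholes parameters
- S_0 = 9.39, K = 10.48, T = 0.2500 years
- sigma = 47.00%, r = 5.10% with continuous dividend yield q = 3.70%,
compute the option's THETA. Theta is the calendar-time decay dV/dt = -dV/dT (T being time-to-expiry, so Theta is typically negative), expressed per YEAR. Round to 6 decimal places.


Answer: Theta = -1.488902

Derivation:
d1 = -0.3349399390; d2 = -0.5699399390
phi(d1) = 0.3771806930; exp(-qT) = 0.9907926496; exp(-rT) = 0.9873309369
Theta = -S*exp(-qT)*phi(d1)*sigma/(2*sqrt(T)) + r*K*exp(-rT)*N(-d2) - q*S*exp(-qT)*N(-d1)
N(-d1) = 0.6311648033; N(-d2) = 0.7156407825; sqrt(T) = 0.5000000000
Term 1 = -9.3900 * 0.9907926496 * 0.3771806930 * 0.4700 / (2 * 0.5000000000) = -1.6492848906
Term 2 = 0.0510 * 10.4800 * 0.9873309369 * 0.7156407825 = 0.3776498235
Term 3 = -0.0370 * 9.3900 * 0.9907926496 * 0.6311648033 = -0.2172665484
Theta = -1.6492848906 + (0.3776498235) + (-0.2172665484) = -1.488902


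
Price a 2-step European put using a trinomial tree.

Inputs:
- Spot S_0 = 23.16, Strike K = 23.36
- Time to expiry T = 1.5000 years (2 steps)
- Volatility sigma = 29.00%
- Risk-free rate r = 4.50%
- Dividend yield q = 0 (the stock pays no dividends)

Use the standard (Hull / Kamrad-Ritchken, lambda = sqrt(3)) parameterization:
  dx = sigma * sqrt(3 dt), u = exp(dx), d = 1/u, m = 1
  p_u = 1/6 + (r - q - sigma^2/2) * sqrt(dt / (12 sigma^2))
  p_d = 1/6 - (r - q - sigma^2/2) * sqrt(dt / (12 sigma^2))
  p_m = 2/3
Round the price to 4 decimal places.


Answer: Price = V(0,0) = 2.1493

Derivation:
dt = T/N = 0.750000; dx = sigma*sqrt(3*dt) = 0.435000
u = exp(dx) = 1.544963; d = 1/u = 0.647265
p_u = 0.169210, p_m = 0.666667, p_d = 0.164124
Discount per step: exp(-r*dt) = 0.966813
Stock lattice S(k, j) with j the centered position index:
  k=0: S(0,+0) = 23.1600
  k=1: S(1,-1) = 14.9906; S(1,+0) = 23.1600; S(1,+1) = 35.7813
  k=2: S(2,-2) = 9.7029; S(2,-1) = 14.9906; S(2,+0) = 23.1600; S(2,+1) = 35.7813; S(2,+2) = 55.2809
Terminal payoffs V(N, j) = max(K - S_T, 0):
  V(2,-2) = 13.657082; V(2,-1) = 8.369350; V(2,+0) = 0.200000; V(2,+1) = 0.000000; V(2,+2) = 0.000000
Backward induction: V(k, j) = exp(-r*dt) * [p_u * V(k+1, j+1) + p_m * V(k+1, j) + p_d * V(k+1, j-1)]
  V(1,-1) = exp(-r*dt) * [p_u*0.200000 + p_m*8.369350 + p_d*13.657082] = 7.594180
  V(1,+0) = exp(-r*dt) * [p_u*0.000000 + p_m*0.200000 + p_d*8.369350] = 1.456930
  V(1,+1) = exp(-r*dt) * [p_u*0.000000 + p_m*0.000000 + p_d*0.200000] = 0.031735
  V(0,+0) = exp(-r*dt) * [p_u*0.031735 + p_m*1.456930 + p_d*7.594180] = 2.149265


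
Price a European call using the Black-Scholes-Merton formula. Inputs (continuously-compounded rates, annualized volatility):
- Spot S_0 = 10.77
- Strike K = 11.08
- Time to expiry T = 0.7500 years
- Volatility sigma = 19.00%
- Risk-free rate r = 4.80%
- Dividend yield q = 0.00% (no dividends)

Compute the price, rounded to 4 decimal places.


Answer: Price = 0.7452

Derivation:
d1 = (ln(S/K) + (r - q + 0.5*sigma^2) * T) / (sigma * sqrt(T)) = 0.12859906
d2 = d1 - sigma * sqrt(T) = -0.03594577
exp(-rT) = 0.96464029; exp(-qT) = 1.00000000
C = S_0 * exp(-qT) * N(d1) - K * exp(-rT) * N(d2)
N(d1) = 0.55116254; N(d2) = 0.48566280
C = 10.7700 * 1.00000000 * 0.55116254 - 11.0800 * 0.96464029 * 0.48566280 = 0.7452


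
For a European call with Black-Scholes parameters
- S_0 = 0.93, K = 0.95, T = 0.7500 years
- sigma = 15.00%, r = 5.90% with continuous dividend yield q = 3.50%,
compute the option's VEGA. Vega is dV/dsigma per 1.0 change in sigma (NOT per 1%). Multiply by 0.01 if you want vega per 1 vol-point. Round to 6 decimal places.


d1 = 0.0397224803; d2 = -0.0901813303
phi(d1) = 0.3986276639; exp(-qT) = 0.9740915363; exp(-rT) = 0.9567147489
Vega = S * exp(-qT) * phi(d1) * sqrt(T) = 0.9300 * 0.9740915363 * 0.3986276639 * 0.8660254038 = 0.312738

Answer: Vega = 0.312738


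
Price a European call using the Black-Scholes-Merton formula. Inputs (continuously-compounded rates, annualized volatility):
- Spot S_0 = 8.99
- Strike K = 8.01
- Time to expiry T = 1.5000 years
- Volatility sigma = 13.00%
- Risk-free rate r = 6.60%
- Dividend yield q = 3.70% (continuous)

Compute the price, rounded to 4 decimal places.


d1 = (ln(S/K) + (r - q + 0.5*sigma^2) * T) / (sigma * sqrt(T)) = 1.07775719
d2 = d1 - sigma * sqrt(T) = 0.91854036
exp(-rT) = 0.90574271; exp(-qT) = 0.94601202
C = S_0 * exp(-qT) * N(d1) - K * exp(-rT) * N(d2)
N(d1) = 0.85942894; N(d2) = 0.82083198
C = 8.9900 * 0.94601202 * 0.85942894 - 8.0100 * 0.90574271 * 0.82083198 = 1.3540

Answer: Price = 1.3540


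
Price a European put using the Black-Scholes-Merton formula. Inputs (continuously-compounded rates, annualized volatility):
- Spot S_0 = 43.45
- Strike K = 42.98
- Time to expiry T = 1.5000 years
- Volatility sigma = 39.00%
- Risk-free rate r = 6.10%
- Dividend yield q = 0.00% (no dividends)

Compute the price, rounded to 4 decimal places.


d1 = (ln(S/K) + (r - q + 0.5*sigma^2) * T) / (sigma * sqrt(T)) = 0.45315761
d2 = d1 - sigma * sqrt(T) = -0.02449289
exp(-rT) = 0.91256132; exp(-qT) = 1.00000000
P = K * exp(-rT) * N(-d2) - S_0 * exp(-qT) * N(-d1)
N(-d1) = 0.32521763; N(-d2) = 0.50977027
P = 42.9800 * 0.91256132 * 0.50977027 - 43.4500 * 1.00000000 * 0.32521763 = 5.8634

Answer: Price = 5.8634


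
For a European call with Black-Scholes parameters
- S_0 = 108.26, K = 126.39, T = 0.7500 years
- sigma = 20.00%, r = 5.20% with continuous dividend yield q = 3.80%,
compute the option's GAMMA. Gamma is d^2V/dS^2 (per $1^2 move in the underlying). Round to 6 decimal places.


Answer: Gamma = 0.015647

Derivation:
d1 = -0.7467253427; d2 = -0.9199304235
phi(d1) = 0.3018763140; exp(-qT) = 0.9719022941; exp(-rT) = 0.9617507091
Gamma = exp(-qT) * phi(d1) / (S * sigma * sqrt(T)) = 0.9719022941 * 0.3018763140 / (108.2600 * 0.2000 * 0.8660254038) = 0.015647


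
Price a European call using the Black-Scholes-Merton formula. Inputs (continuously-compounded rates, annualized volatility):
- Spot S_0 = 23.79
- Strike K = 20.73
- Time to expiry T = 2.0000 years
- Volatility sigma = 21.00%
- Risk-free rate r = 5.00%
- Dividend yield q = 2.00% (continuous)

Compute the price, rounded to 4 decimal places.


Answer: Price = 5.0251

Derivation:
d1 = (ln(S/K) + (r - q + 0.5*sigma^2) * T) / (sigma * sqrt(T)) = 0.81412705
d2 = d1 - sigma * sqrt(T) = 0.51714220
exp(-rT) = 0.90483742; exp(-qT) = 0.96078944
C = S_0 * exp(-qT) * N(d1) - K * exp(-rT) * N(d2)
N(d1) = 0.79221391; N(d2) = 0.69747155
C = 23.7900 * 0.96078944 * 0.79221391 - 20.7300 * 0.90483742 * 0.69747155 = 5.0251


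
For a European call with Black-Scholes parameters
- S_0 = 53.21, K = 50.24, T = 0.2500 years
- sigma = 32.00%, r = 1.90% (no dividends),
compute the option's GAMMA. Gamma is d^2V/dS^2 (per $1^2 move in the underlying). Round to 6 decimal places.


Answer: Gamma = 0.041986

Derivation:
d1 = 0.4686551653; d2 = 0.3086551653
phi(d1) = 0.3574508656; exp(-qT) = 1.0000000000; exp(-rT) = 0.9952612634
Gamma = exp(-qT) * phi(d1) / (S * sigma * sqrt(T)) = 1.0000000000 * 0.3574508656 / (53.2100 * 0.3200 * 0.5000000000) = 0.041986


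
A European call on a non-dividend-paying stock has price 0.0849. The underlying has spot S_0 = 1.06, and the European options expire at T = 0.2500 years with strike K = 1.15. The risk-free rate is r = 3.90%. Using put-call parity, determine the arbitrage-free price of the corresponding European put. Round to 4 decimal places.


Put-call parity: C - P = S_0 * exp(-qT) - K * exp(-rT).
S_0 * exp(-qT) = 1.0600 * 1.00000000 = 1.06000000
K * exp(-rT) = 1.1500 * 0.99029738 = 1.13884198
P = C - S*exp(-qT) + K*exp(-rT)
P = 0.0849 - 1.06000000 + 1.13884198 = 0.1637

Answer: Put price = 0.1637


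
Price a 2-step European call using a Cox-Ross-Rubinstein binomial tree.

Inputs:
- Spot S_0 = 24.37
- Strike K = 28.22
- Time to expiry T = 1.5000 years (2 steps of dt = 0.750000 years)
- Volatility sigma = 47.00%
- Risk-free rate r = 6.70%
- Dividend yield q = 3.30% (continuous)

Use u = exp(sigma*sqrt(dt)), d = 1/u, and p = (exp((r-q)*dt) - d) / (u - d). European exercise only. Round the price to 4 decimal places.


dt = T/N = 0.750000
u = exp(sigma*sqrt(dt)) = 1.502352; d = 1/u = 0.665623
p = (exp((r-q)*dt) - d) / (u - d) = 0.430492
Discount per step: exp(-r*dt) = 0.950992
Stock lattice S(k, i) with i counting down-moves:
  k=0: S(0,0) = 24.3700
  k=1: S(1,0) = 36.6123; S(1,1) = 16.2212
  k=2: S(2,0) = 55.0046; S(2,1) = 24.3700; S(2,2) = 10.7972
Terminal payoffs V(N, i) = max(S_T - K, 0):
  V(2,0) = 26.784596; V(2,1) = 0.000000; V(2,2) = 0.000000
Backward induction: V(k, i) = exp(-r*dt) * [p * V(k+1, i) + (1-p) * V(k+1, i+1)].
  V(1,0) = exp(-r*dt) * [p*26.784596 + (1-p)*0.000000] = 10.965454
  V(1,1) = exp(-r*dt) * [p*0.000000 + (1-p)*0.000000] = 0.000000
  V(0,0) = exp(-r*dt) * [p*10.965454 + (1-p)*0.000000] = 4.489191

Answer: Price = V(0,0) = 4.4892


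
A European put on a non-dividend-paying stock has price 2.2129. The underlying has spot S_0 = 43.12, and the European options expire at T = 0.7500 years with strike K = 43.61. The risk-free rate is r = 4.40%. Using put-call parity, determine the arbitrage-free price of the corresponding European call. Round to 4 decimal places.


Put-call parity: C - P = S_0 * exp(-qT) - K * exp(-rT).
S_0 * exp(-qT) = 43.1200 * 1.00000000 = 43.12000000
K * exp(-rT) = 43.6100 * 0.96753856 = 42.19435658
C = P + S*exp(-qT) - K*exp(-rT)
C = 2.2129 + 43.12000000 - 42.19435658 = 3.1385

Answer: Call price = 3.1385


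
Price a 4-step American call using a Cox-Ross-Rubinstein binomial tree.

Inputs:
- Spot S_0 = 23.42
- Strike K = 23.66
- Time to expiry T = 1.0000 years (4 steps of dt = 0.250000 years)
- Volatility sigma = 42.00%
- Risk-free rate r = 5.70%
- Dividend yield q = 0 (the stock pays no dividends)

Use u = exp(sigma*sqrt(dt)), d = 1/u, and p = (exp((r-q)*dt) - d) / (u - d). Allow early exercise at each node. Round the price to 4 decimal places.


dt = T/N = 0.250000
u = exp(sigma*sqrt(dt)) = 1.233678; d = 1/u = 0.810584
p = (exp((r-q)*dt) - d) / (u - d) = 0.481614
Discount per step: exp(-r*dt) = 0.985851
Stock lattice S(k, i) with i counting down-moves:
  k=0: S(0,0) = 23.4200
  k=1: S(1,0) = 28.8927; S(1,1) = 18.9839
  k=2: S(2,0) = 35.6443; S(2,1) = 23.4200; S(2,2) = 15.3880
  k=3: S(3,0) = 43.9736; S(3,1) = 28.8927; S(3,2) = 18.9839; S(3,3) = 12.4733
  k=4: S(4,0) = 54.2493; S(4,1) = 35.6443; S(4,2) = 23.4200; S(4,3) = 15.3880; S(4,4) = 10.1107
Terminal payoffs V(N, i) = max(S_T - K, 0):
  V(4,0) = 30.589315; V(4,1) = 11.984340; V(4,2) = 0.000000; V(4,3) = 0.000000; V(4,4) = 0.000000
Backward induction: V(k, i) = exp(-r*dt) * [p * V(k+1, i) + (1-p) * V(k+1, i+1)]; then take max(V_cont, immediate exercise) for American.
  V(3,0) = exp(-r*dt) * [p*30.589315 + (1-p)*11.984340] = 20.648404; exercise = 20.313640; V(3,0) = max -> 20.648404
  V(3,1) = exp(-r*dt) * [p*11.984340 + (1-p)*0.000000] = 5.690157; exercise = 5.232740; V(3,1) = max -> 5.690157
  V(3,2) = exp(-r*dt) * [p*0.000000 + (1-p)*0.000000] = 0.000000; exercise = 0.000000; V(3,2) = max -> 0.000000
  V(3,3) = exp(-r*dt) * [p*0.000000 + (1-p)*0.000000] = 0.000000; exercise = 0.000000; V(3,3) = max -> 0.000000
  V(2,0) = exp(-r*dt) * [p*20.648404 + (1-p)*5.690157] = 12.711813; exercise = 11.984340; V(2,0) = max -> 12.711813
  V(2,1) = exp(-r*dt) * [p*5.690157 + (1-p)*0.000000] = 2.701683; exercise = 0.000000; V(2,1) = max -> 2.701683
  V(2,2) = exp(-r*dt) * [p*0.000000 + (1-p)*0.000000] = 0.000000; exercise = 0.000000; V(2,2) = max -> 0.000000
  V(1,0) = exp(-r*dt) * [p*12.711813 + (1-p)*2.701683] = 7.416260; exercise = 5.232740; V(1,0) = max -> 7.416260
  V(1,1) = exp(-r*dt) * [p*2.701683 + (1-p)*0.000000] = 1.282757; exercise = 0.000000; V(1,1) = max -> 1.282757
  V(0,0) = exp(-r*dt) * [p*7.416260 + (1-p)*1.282757] = 4.176791; exercise = 0.000000; V(0,0) = max -> 4.176791

Answer: Price = V(0,0) = 4.1768


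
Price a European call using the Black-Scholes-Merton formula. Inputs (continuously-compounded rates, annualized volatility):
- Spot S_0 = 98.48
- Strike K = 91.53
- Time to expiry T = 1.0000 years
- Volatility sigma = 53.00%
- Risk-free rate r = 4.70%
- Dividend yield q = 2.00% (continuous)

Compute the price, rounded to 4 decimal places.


d1 = (ln(S/K) + (r - q + 0.5*sigma^2) * T) / (sigma * sqrt(T)) = 0.45403150
d2 = d1 - sigma * sqrt(T) = -0.07596850
exp(-rT) = 0.95408740; exp(-qT) = 0.98019867
C = S_0 * exp(-qT) * N(d1) - K * exp(-rT) * N(d2)
N(d1) = 0.67509692; N(d2) = 0.46972208
C = 98.4800 * 0.98019867 * 0.67509692 - 91.5300 * 0.95408740 * 0.46972208 = 24.1474

Answer: Price = 24.1474


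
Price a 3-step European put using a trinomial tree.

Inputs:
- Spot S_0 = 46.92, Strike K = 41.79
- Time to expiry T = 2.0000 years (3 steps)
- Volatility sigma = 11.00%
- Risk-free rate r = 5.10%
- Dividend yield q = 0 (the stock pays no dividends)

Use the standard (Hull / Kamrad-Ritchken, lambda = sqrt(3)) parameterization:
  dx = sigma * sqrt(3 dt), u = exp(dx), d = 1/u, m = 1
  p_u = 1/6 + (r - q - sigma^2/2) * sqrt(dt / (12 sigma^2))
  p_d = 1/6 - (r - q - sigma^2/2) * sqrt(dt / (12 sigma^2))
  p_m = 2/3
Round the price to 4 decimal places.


Answer: Price = V(0,0) = 0.2140

Derivation:
dt = T/N = 0.666667; dx = sigma*sqrt(3*dt) = 0.155563
u = exp(dx) = 1.168316; d = 1/u = 0.855933
p_u = 0.262983, p_m = 0.666667, p_d = 0.070350
Discount per step: exp(-r*dt) = 0.966572
Stock lattice S(k, j) with j the centered position index:
  k=0: S(0,+0) = 46.9200
  k=1: S(1,-1) = 40.1604; S(1,+0) = 46.9200; S(1,+1) = 54.8174
  k=2: S(2,-2) = 34.3746; S(2,-1) = 40.1604; S(2,+0) = 46.9200; S(2,+1) = 54.8174; S(2,+2) = 64.0440
  k=3: S(3,-3) = 29.4223; S(3,-2) = 34.3746; S(3,-1) = 40.1604; S(3,+0) = 46.9200; S(3,+1) = 54.8174; S(3,+2) = 64.0440; S(3,+3) = 74.8237
Terminal payoffs V(N, j) = max(K - S_T, 0):
  V(3,-3) = 12.367681; V(3,-2) = 7.415430; V(3,-1) = 1.629636; V(3,+0) = 0.000000; V(3,+1) = 0.000000; V(3,+2) = 0.000000; V(3,+3) = 0.000000
Backward induction: V(k, j) = exp(-r*dt) * [p_u * V(k+1, j+1) + p_m * V(k+1, j) + p_d * V(k+1, j-1)]
  V(2,-2) = exp(-r*dt) * [p_u*1.629636 + p_m*7.415430 + p_d*12.367681] = 6.033586
  V(2,-1) = exp(-r*dt) * [p_u*0.000000 + p_m*1.629636 + p_d*7.415430] = 1.554344
  V(2,+0) = exp(-r*dt) * [p_u*0.000000 + p_m*0.000000 + p_d*1.629636] = 0.110813
  V(2,+1) = exp(-r*dt) * [p_u*0.000000 + p_m*0.000000 + p_d*0.000000] = 0.000000
  V(2,+2) = exp(-r*dt) * [p_u*0.000000 + p_m*0.000000 + p_d*0.000000] = 0.000000
  V(1,-1) = exp(-r*dt) * [p_u*0.110813 + p_m*1.554344 + p_d*6.033586] = 1.440032
  V(1,+0) = exp(-r*dt) * [p_u*0.000000 + p_m*0.110813 + p_d*1.554344] = 0.177099
  V(1,+1) = exp(-r*dt) * [p_u*0.000000 + p_m*0.000000 + p_d*0.110813] = 0.007535
  V(0,+0) = exp(-r*dt) * [p_u*0.007535 + p_m*0.177099 + p_d*1.440032] = 0.213954


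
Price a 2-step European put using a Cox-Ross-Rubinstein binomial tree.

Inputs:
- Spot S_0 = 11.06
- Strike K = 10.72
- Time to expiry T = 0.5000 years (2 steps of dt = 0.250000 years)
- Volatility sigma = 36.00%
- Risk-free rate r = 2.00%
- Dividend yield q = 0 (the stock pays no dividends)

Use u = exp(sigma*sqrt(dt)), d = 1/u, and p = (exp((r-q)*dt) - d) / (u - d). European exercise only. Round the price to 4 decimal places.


dt = T/N = 0.250000
u = exp(sigma*sqrt(dt)) = 1.197217; d = 1/u = 0.835270
p = (exp((r-q)*dt) - d) / (u - d) = 0.468970
Discount per step: exp(-r*dt) = 0.995012
Stock lattice S(k, i) with i counting down-moves:
  k=0: S(0,0) = 11.0600
  k=1: S(1,0) = 13.2412; S(1,1) = 9.2381
  k=2: S(2,0) = 15.8526; S(2,1) = 11.0600; S(2,2) = 7.7163
Terminal payoffs V(N, i) = max(K - S_T, 0):
  V(2,0) = 0.000000; V(2,1) = 0.000000; V(2,2) = 3.003700
Backward induction: V(k, i) = exp(-r*dt) * [p * V(k+1, i) + (1-p) * V(k+1, i+1)].
  V(1,0) = exp(-r*dt) * [p*0.000000 + (1-p)*0.000000] = 0.000000
  V(1,1) = exp(-r*dt) * [p*0.000000 + (1-p)*3.003700] = 1.587100
  V(0,0) = exp(-r*dt) * [p*0.000000 + (1-p)*1.587100] = 0.838594

Answer: Price = V(0,0) = 0.8386


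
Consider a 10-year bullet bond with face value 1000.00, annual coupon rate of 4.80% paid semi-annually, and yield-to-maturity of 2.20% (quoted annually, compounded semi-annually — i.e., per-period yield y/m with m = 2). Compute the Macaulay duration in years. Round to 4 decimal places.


Coupon per period c = face * coupon_rate / m = 24.000000
Periods per year m = 2; per-period yield y/m = 0.011000
Number of cashflows N = 20
Cashflows (t years, CF_t, discount factor 1/(1+y/m)^(m*t), PV):
  t = 0.5000: CF_t = 24.000000, DF = 0.989120, PV = 23.738872
  t = 1.0000: CF_t = 24.000000, DF = 0.978358, PV = 23.480586
  t = 1.5000: CF_t = 24.000000, DF = 0.967713, PV = 23.225110
  t = 2.0000: CF_t = 24.000000, DF = 0.957184, PV = 22.972413
  t = 2.5000: CF_t = 24.000000, DF = 0.946769, PV = 22.722466
  t = 3.0000: CF_t = 24.000000, DF = 0.936468, PV = 22.475238
  t = 3.5000: CF_t = 24.000000, DF = 0.926279, PV = 22.230701
  t = 4.0000: CF_t = 24.000000, DF = 0.916201, PV = 21.988824
  t = 4.5000: CF_t = 24.000000, DF = 0.906232, PV = 21.749578
  t = 5.0000: CF_t = 24.000000, DF = 0.896372, PV = 21.512936
  t = 5.5000: CF_t = 24.000000, DF = 0.886620, PV = 21.278868
  t = 6.0000: CF_t = 24.000000, DF = 0.876973, PV = 21.047348
  t = 6.5000: CF_t = 24.000000, DF = 0.867431, PV = 20.818346
  t = 7.0000: CF_t = 24.000000, DF = 0.857993, PV = 20.591836
  t = 7.5000: CF_t = 24.000000, DF = 0.848658, PV = 20.367790
  t = 8.0000: CF_t = 24.000000, DF = 0.839424, PV = 20.146182
  t = 8.5000: CF_t = 24.000000, DF = 0.830291, PV = 19.926985
  t = 9.0000: CF_t = 24.000000, DF = 0.821257, PV = 19.710173
  t = 9.5000: CF_t = 24.000000, DF = 0.812322, PV = 19.495720
  t = 10.0000: CF_t = 1024.000000, DF = 0.803483, PV = 822.766963
Price P = sum_t PV_t = 1232.246936
Macaulay numerator sum_t t * PV_t:
  t * PV_t at t = 0.5000: 11.869436
  t * PV_t at t = 1.0000: 23.480586
  t * PV_t at t = 1.5000: 34.837665
  t * PV_t at t = 2.0000: 45.944826
  t * PV_t at t = 2.5000: 56.806165
  t * PV_t at t = 3.0000: 67.425715
  t * PV_t at t = 3.5000: 77.807453
  t * PV_t at t = 4.0000: 87.955295
  t * PV_t at t = 4.5000: 97.873102
  t * PV_t at t = 5.0000: 107.564680
  t * PV_t at t = 5.5000: 117.033777
  t * PV_t at t = 6.0000: 126.284086
  t * PV_t at t = 6.5000: 135.319248
  t * PV_t at t = 7.0000: 144.142850
  t * PV_t at t = 7.5000: 152.758425
  t * PV_t at t = 8.0000: 161.169456
  t * PV_t at t = 8.5000: 169.379374
  t * PV_t at t = 9.0000: 177.391559
  t * PV_t at t = 9.5000: 185.209343
  t * PV_t at t = 10.0000: 8227.669628
Macaulay duration D = (sum_t t * PV_t) / P = 10207.922668 / 1232.246936 = 8.283991

Answer: Macaulay duration = 8.2840 years


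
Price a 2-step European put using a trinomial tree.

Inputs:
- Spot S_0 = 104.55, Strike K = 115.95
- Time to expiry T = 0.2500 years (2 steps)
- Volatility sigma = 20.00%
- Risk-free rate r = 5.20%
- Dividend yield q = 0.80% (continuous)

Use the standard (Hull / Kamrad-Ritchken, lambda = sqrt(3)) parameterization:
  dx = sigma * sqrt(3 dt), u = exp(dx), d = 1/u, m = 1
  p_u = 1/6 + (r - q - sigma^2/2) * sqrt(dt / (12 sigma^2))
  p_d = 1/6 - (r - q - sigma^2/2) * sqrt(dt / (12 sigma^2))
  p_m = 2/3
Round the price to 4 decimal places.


Answer: Price = V(0,0) = 11.1921

Derivation:
dt = T/N = 0.125000; dx = sigma*sqrt(3*dt) = 0.122474
u = exp(dx) = 1.130290; d = 1/u = 0.884728
p_u = 0.178914, p_m = 0.666667, p_d = 0.154419
Discount per step: exp(-r*dt) = 0.993521
Stock lattice S(k, j) with j the centered position index:
  k=0: S(0,+0) = 104.5500
  k=1: S(1,-1) = 92.4984; S(1,+0) = 104.5500; S(1,+1) = 118.1718
  k=2: S(2,-2) = 81.8359; S(2,-1) = 92.4984; S(2,+0) = 104.5500; S(2,+1) = 118.1718; S(2,+2) = 133.5685
Terminal payoffs V(N, j) = max(K - S_T, 0):
  V(2,-2) = 34.114065; V(2,-1) = 23.451638; V(2,+0) = 11.400000; V(2,+1) = 0.000000; V(2,+2) = 0.000000
Backward induction: V(k, j) = exp(-r*dt) * [p_u * V(k+1, j+1) + p_m * V(k+1, j) + p_d * V(k+1, j-1)]
  V(1,-1) = exp(-r*dt) * [p_u*11.400000 + p_m*23.451638 + p_d*34.114065] = 22.793274
  V(1,+0) = exp(-r*dt) * [p_u*0.000000 + p_m*11.400000 + p_d*23.451638] = 11.148681
  V(1,+1) = exp(-r*dt) * [p_u*0.000000 + p_m*0.000000 + p_d*11.400000] = 1.748974
  V(0,+0) = exp(-r*dt) * [p_u*1.748974 + p_m*11.148681 + p_d*22.793274] = 11.192104


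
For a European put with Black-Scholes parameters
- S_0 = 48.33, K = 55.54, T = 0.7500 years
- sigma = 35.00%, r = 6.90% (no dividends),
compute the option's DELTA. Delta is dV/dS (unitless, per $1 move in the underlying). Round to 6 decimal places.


d1 = -0.1364641461; d2 = -0.4395730374
phi(d1) = 0.3952448768; exp(-qT) = 1.0000000000; exp(-rT) = 0.9495662287
N(-d1) = 0.5542728167
Delta = -exp(-qT) * N(-d1) = -1.0000000000 * 0.5542728167 = -0.554273

Answer: Delta = -0.554273
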